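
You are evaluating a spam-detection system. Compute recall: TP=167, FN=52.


Recall = TP/(TP+FN)
= 167/(167+52)
= 167/219 = 76.26%

76.26%


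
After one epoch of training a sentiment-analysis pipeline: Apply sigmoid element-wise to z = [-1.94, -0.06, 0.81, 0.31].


σ(-1.94) = 1/(1+e^1.94) = 0.1256
σ(-0.06) = 1/(1+e^0.06) = 0.485
σ(0.81) = 1/(1+e^-0.81) = 0.6921
σ(0.31) = 1/(1+e^-0.31) = 0.5769
result = [0.1256, 0.485, 0.6921, 0.5769]

[0.1256, 0.485, 0.6921, 0.5769]


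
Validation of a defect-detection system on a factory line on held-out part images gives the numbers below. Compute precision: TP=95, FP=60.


Precision = TP/(TP+FP)
= 95/(95+60)
= 95/155 = 61.29%

61.29%


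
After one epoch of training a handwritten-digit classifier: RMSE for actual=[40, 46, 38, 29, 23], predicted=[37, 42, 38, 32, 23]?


MSE = 34/5 = 6.8
RMSE = √(34/5) = 2.6077

2.6077


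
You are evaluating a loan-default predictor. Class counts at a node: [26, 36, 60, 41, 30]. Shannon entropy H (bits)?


Probabilities: [26/193, 36/193, 60/193, 41/193, 30/193] ≈ [0.1347, 0.1865, 0.3109, 0.2124, 0.1554]
H = -((26/193)·log₂(26/193) + (36/193)·log₂(36/193) + (60/193)·log₂(60/193) + (41/193)·log₂(41/193) + (30/193)·log₂(30/193))
  = 2.2577 bits

2.2577 bits


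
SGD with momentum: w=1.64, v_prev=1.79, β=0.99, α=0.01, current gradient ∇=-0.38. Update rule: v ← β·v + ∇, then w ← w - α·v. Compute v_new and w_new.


v_new = 0.99·1.79 - 0.38 = 1.7721 - 0.38 = 1.3921
w_new = 1.64 - 0.01·1.3921 = 1.64 - 0.013921 = 1.626079

v_new=1.3921, w_new=1.626079


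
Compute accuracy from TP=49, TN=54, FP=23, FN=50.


Accuracy = (TP+TN)/(TP+TN+FP+FN)
= (49+54)/(176)
= 103/176 = 58.52%

58.52%


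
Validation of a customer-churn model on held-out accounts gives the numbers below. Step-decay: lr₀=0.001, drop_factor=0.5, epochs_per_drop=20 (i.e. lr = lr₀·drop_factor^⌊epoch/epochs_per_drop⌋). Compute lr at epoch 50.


n_drops = ⌊50/20⌋ = 2
lr = 0.001·0.5^2 = 0.001·0.25 = 0.00025

0.00025


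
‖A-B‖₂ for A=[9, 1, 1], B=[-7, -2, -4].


d = √((9+ 7)² + (1+ 2)² + (1+ 4)²)
  = √(256 + 9 + 25)
  = √290 = 17.0294

17.0294


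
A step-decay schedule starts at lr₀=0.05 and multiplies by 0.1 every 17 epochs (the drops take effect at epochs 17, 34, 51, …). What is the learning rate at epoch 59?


n_drops = ⌊59/17⌋ = 3
lr = 0.05·0.1^3 = 0.05·0.001 = 0.00005

0.00005


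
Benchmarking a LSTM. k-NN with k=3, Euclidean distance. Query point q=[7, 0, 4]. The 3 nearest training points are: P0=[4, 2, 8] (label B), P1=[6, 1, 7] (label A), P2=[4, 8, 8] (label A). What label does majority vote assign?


d(q,P0) = 5.3852  (label B)
d(q,P1) = 3.3166  (label A)
d(q,P2) = 9.434  (label A)
Votes: A=2, B=1
Majority → A

A


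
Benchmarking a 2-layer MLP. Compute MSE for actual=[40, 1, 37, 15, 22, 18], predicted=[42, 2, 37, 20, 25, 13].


Squared errors: (40-42)²=4, (1-2)²=1, (37-37)²=0, (15-20)²=25, (22-25)²=9, (18-13)²=25
Sum = 64
MSE = 64/6 = 32/3

32/3


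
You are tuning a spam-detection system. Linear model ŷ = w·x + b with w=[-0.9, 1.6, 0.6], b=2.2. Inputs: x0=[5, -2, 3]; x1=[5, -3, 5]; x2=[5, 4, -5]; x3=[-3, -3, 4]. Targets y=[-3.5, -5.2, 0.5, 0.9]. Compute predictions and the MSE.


ŷ0 = (-0.9)·(5) + (1.6)·(-2) + (0.6)·(3) + 2.2 = -3.7
ŷ1 = (-0.9)·(5) + (1.6)·(-3) + (0.6)·(5) + 2.2 = -4.1
ŷ2 = (-0.9)·(5) + (1.6)·(4) + (0.6)·(-5) + 2.2 = 1.1
ŷ3 = (-0.9)·(-3) + (1.6)·(-3) + (0.6)·(4) + 2.2 = 2.5
errors² = [0.04, 1.21, 0.36, 2.56]
MSE = 4.1700/4 = 1.0425

1.0425


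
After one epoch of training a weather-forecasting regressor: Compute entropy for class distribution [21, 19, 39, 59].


Probabilities: [21/138, 19/138, 39/138, 59/138] ≈ [0.1522, 0.1377, 0.2826, 0.4275]
H = -((21/138)·log₂(21/138) + (19/138)·log₂(19/138) + (39/138)·log₂(39/138) + (59/138)·log₂(59/138))
  = 1.8465 bits

1.8465 bits


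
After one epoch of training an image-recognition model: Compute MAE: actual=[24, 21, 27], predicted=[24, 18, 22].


Absolute errors: |24-24|=0, |21-18|=3, |27-22|=5
Sum = 8
MAE = 8/3 = 8/3

8/3


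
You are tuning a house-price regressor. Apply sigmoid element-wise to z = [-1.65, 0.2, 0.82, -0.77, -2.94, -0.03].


σ(-1.65) = 1/(1+e^1.65) = 0.1611
σ(0.2) = 1/(1+e^-0.2) = 0.5498
σ(0.82) = 1/(1+e^-0.82) = 0.6942
σ(-0.77) = 1/(1+e^0.77) = 0.3165
σ(-2.94) = 1/(1+e^2.94) = 0.0502
σ(-0.03) = 1/(1+e^0.03) = 0.4925
result = [0.1611, 0.5498, 0.6942, 0.3165, 0.0502, 0.4925]

[0.1611, 0.5498, 0.6942, 0.3165, 0.0502, 0.4925]


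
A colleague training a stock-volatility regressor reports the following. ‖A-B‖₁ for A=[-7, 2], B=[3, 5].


d = |-7-3| + |2-5|
  = 10 + 3
  = 13

13


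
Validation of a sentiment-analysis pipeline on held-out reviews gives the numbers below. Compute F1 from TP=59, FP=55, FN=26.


Precision = 59/114 = 0.5175
Recall = 59/85 = 0.6941
F1 = 2·P·R/(P+R) = 2·TP/(2·TP+FP+FN) = 118/(118+55+26) = 118/199 = 0.593

0.593


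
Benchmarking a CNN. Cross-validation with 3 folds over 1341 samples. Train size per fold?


Fold size = 1341/3 = 447
Training per fold = 1341 - 447 = 894

894


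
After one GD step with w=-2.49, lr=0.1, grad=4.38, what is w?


w_new = w - α·∇
= -2.49 - 0.1·4.38
= -2.49 - 0.438
= -2.928

-2.928


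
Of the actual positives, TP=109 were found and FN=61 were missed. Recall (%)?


Recall = TP/(TP+FN)
= 109/(109+61)
= 109/170 = 64.12%

64.12%


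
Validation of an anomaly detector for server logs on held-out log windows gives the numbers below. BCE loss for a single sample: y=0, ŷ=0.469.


BCE = -[y·ln(p) + (1-y)·ln(1-p)]
= -0 - 1·ln(1-0.469)
= -ln(0.531) = 0.633

0.633


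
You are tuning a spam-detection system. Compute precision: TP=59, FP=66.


Precision = TP/(TP+FP)
= 59/(59+66)
= 59/125 = 47.2%

47.2%


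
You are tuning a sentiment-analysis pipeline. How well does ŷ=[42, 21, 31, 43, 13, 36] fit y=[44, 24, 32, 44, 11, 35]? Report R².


ȳ = 31.6667
SS_res = Σ(y-ŷ)² = 20
SS_tot = Σ(y-ȳ)² = 801.33
R² = 1 - SS_res/SS_tot = 1 - 0.025 = 0.975

0.975


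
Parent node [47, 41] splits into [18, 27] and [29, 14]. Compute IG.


Parent = [47, 41], H_parent = 0.9966
H_left = 0.971 (n=45), H_right = 0.9103 (n=43)
H_children = (45/88)·0.971 + (43/88)·0.9103 = 0.9413
IG = 0.9966 - 0.9413 = 0.0553

0.0553


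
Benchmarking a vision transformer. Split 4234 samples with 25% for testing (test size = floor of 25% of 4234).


Test = ⌊4234·25/100⌋ = 1058
Train = 4234 - 1058 = 3176

Train: 3176, Test: 1058


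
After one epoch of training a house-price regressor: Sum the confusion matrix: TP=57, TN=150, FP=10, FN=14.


Total = TP + TN + FP + FN
= 57 + 150 + 10 + 14
= 231
(Predicted positive: 67, predicted negative: 164)

231


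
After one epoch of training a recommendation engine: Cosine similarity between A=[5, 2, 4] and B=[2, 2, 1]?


A·B = 5·2 + 2·2 + 4·1 = 18
‖A‖ = √45 = 6.7082, ‖B‖ = √9 = 3
cos = 18/(√45·√9) = 18/√405 = 0.8944

0.8944


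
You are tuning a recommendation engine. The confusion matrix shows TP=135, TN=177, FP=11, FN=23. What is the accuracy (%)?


Accuracy = (TP+TN)/(TP+TN+FP+FN)
= (135+177)/(346)
= 312/346 = 90.17%

90.17%


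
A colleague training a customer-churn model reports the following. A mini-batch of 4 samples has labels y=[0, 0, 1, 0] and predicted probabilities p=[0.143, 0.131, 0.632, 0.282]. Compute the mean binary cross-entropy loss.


L[0] = -ln(1-0.143) = -ln(0.857) = 0.1543
L[1] = -ln(1-0.131) = -ln(0.869) = 0.1404
L[2] = -ln(0.632) = 0.4589
L[3] = -ln(1-0.282) = -ln(0.718) = 0.3313
mean = (0.1543 + 0.1404 + 0.4589 + 0.3313)/4 = 0.2712

0.2712


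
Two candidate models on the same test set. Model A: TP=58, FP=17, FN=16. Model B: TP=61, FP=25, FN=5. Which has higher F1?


Model A: P=58/75=0.7733, R=58/74=0.7838, F1=2PR/(P+R)=2TP/(2TP+FP+FN)=116/149=0.7785
Model B: P=61/86=0.7093, R=61/66=0.9242, F1=2PR/(P+R)=2TP/(2TP+FP+FN)=122/152=0.8026
0.7785 < 0.8026 → Model B

Model B


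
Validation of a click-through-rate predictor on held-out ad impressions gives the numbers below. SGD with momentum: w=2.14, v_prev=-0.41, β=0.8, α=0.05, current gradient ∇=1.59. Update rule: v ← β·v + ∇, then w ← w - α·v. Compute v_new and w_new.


v_new = 0.8·-0.41 + 1.59 = -0.328 + 1.59 = 1.262
w_new = 2.14 - 0.05·1.262 = 2.14 - 0.0631 = 2.0769

v_new=1.262, w_new=2.0769


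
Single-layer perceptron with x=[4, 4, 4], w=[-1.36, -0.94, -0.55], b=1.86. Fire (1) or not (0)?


z = (4)·(-1.36) + (4)·(-0.94) + (4)·(-0.55) + 1.86
  = -9.54
step(z) = 0 (z<0)

0


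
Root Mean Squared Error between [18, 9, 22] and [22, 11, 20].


MSE = 24/3 = 8
RMSE = √(24/3) = 2.8284

2.8284


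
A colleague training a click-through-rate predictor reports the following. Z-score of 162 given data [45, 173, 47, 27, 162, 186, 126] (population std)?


μ = 109.4286, σ = 63.0031
z = (162 - 109.4286)/63.0031 = 0.8344

0.8344


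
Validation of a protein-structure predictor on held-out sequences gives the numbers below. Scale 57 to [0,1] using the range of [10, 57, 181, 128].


min=10, max=181
(57-10)/(181-10) = 47/171 = 0.2749

0.2749


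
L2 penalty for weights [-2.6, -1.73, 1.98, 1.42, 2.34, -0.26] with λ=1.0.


‖w‖₂² = (-2.6)² + (-1.73)² + (1.98)² + (1.42)² + (2.34)² + (-0.26)²
     = 6.76 + 2.9929 + 3.9204 + 2.0164 + 5.4756 + 0.0676
     = 21.2329
λ·‖w‖₂² = 1.0·21.2329 = 21.2329

21.2329


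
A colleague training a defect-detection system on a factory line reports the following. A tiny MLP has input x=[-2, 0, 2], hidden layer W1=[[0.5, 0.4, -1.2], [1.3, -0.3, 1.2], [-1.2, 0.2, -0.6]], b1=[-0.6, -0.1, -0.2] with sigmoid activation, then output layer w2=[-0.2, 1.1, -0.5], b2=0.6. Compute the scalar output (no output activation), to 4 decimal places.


z1[0] = (0.5)·(-2) + (0.4)·(0) + (-1.2)·(2) - 0.6 = -4.0
z1[1] = (1.3)·(-2) + (-0.3)·(0) + (1.2)·(2) - 0.1 = -0.3
z1[2] = (-1.2)·(-2) + (0.2)·(0) + (-0.6)·(2) - 0.2 = 1.0
h = sigmoid(z1) = [0.018, 0.4256, 0.7311]
output = (-0.2)·(0.018) + (1.1)·(0.4256) + (-0.5)·(0.7311) + 0.6 = 0.699

0.699


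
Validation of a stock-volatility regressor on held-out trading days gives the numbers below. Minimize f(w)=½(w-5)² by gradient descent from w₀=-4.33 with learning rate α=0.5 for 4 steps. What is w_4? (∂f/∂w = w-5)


step 1: grad = -4.33-5 = -9.33; w = -4.33 - 0.5·(-9.33) = 0.335
step 2: grad = 0.335-5 = -4.665; w = 0.335 - 0.5·(-4.665) = 2.6675
step 3: grad = 2.6675-5 = -2.3325; w = 2.6675 - 0.5·(-2.3325) = 3.83375
step 4: grad = 3.83375-5 = -1.16625; w = 3.83375 - 0.5·(-1.16625) = 4.416875

4.416875


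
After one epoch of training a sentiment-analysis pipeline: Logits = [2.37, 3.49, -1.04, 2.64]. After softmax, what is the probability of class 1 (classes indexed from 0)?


Exponentials: e^2.37=10.6974, e^3.49=32.7859, e^-1.04=0.3535, e^2.64=14.0132
Sum = 57.85
Softmax = [0.1849, 0.5667, 0.0061, 0.2422]
p[1] = 32.7859/57.85 = 0.5667

0.5667


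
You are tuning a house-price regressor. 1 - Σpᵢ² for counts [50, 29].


Probabilities: [50/79, 29/79] ≈ [0.6329, 0.3671]
Σpᵢ² = (2500 + 841)/79² = 3341/6241
Gini = 1 - Σpᵢ² = 1 - 3341/6241 = 0.4647

0.4647


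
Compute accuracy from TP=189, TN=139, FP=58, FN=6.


Accuracy = (TP+TN)/(TP+TN+FP+FN)
= (189+139)/(392)
= 328/392 = 83.67%

83.67%


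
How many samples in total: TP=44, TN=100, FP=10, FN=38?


Total = TP + TN + FP + FN
= 44 + 100 + 10 + 38
= 192
(Predicted positive: 54, predicted negative: 138)

192


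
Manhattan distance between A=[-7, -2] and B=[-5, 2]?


d = |-7+ 5| + |-2-2|
  = 2 + 4
  = 6

6


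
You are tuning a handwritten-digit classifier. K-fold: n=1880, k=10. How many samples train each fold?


Fold size = 1880/10 = 188
Training per fold = 1880 - 188 = 1692

1692


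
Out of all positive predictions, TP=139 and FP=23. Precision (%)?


Precision = TP/(TP+FP)
= 139/(139+23)
= 139/162 = 85.8%

85.8%


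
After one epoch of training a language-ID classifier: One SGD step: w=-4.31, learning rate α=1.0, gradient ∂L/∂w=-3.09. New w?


w_new = w - α·∇
= -4.31 - 1.0·-3.09
= -4.31 + 3.09
= -1.22

-1.22


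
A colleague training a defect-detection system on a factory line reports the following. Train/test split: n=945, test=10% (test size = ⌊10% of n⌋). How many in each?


Test = ⌊945·10/100⌋ = 94
Train = 945 - 94 = 851

Train: 851, Test: 94


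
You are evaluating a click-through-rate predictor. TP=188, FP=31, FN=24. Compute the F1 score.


Precision = 188/219 = 0.8584
Recall = 188/212 = 0.8868
F1 = 2·P·R/(P+R) = 2·TP/(2·TP+FP+FN) = 376/(376+31+24) = 376/431 = 0.8724

0.8724


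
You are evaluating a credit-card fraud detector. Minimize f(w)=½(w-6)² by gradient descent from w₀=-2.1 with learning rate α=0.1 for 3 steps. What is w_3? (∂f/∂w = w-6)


step 1: grad = -2.1-6 = -8.1; w = -2.1 - 0.1·(-8.1) = -1.29
step 2: grad = -1.29-6 = -7.29; w = -1.29 - 0.1·(-7.29) = -0.561
step 3: grad = -0.561-6 = -6.561; w = -0.561 - 0.1·(-6.561) = 0.0951

0.0951


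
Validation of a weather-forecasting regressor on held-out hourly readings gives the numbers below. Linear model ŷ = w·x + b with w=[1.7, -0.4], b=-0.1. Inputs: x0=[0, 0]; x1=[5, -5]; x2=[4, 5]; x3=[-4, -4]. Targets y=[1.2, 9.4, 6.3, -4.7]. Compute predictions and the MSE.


ŷ0 = (1.7)·(0) + (-0.4)·(0) - 0.1 = -0.1
ŷ1 = (1.7)·(5) + (-0.4)·(-5) - 0.1 = 10.4
ŷ2 = (1.7)·(4) + (-0.4)·(5) - 0.1 = 4.7
ŷ3 = (1.7)·(-4) + (-0.4)·(-4) - 0.1 = -5.3
errors² = [1.69, 1.0, 2.56, 0.36]
MSE = 5.6100/4 = 1.4025

1.4025


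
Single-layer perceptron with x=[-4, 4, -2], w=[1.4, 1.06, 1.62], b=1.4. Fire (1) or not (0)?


z = (-4)·(1.4) + (4)·(1.06) + (-2)·(1.62) + 1.4
  = -3.2
step(z) = 0 (z<0)

0


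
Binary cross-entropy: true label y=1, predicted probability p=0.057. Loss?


BCE = -[y·ln(p) + (1-y)·ln(1-p)]
= -1·ln(0.057) - 0
= -ln(0.057) = 2.8647

2.8647


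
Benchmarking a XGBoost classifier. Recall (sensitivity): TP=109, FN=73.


Recall = TP/(TP+FN)
= 109/(109+73)
= 109/182 = 59.89%

59.89%


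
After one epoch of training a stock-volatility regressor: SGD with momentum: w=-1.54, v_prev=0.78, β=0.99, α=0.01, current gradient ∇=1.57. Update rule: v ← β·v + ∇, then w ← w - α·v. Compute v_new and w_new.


v_new = 0.99·0.78 + 1.57 = 0.7722 + 1.57 = 2.3422
w_new = -1.54 - 0.01·2.3422 = -1.54 - 0.023422 = -1.563422

v_new=2.3422, w_new=-1.563422


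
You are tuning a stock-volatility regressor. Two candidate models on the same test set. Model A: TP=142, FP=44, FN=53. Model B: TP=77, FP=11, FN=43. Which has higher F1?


Model A: P=142/186=0.7634, R=142/195=0.7282, F1=2PR/(P+R)=2TP/(2TP+FP+FN)=284/381=0.7454
Model B: P=77/88=0.875, R=77/120=0.6417, F1=2PR/(P+R)=2TP/(2TP+FP+FN)=154/208=0.7404
0.7454 > 0.7404 → Model A

Model A


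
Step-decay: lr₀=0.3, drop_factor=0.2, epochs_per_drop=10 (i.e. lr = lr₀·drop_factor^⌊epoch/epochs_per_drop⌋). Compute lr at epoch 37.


n_drops = ⌊37/10⌋ = 3
lr = 0.3·0.2^3 = 0.3·0.008 = 0.0024

0.0024


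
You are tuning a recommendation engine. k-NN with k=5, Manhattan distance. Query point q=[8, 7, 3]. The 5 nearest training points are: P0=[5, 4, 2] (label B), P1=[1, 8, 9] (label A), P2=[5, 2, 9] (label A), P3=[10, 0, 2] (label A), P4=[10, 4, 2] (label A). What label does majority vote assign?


d(q,P0) = 7  (label B)
d(q,P1) = 14  (label A)
d(q,P2) = 14  (label A)
d(q,P3) = 10  (label A)
d(q,P4) = 6  (label A)
Votes: A=4, B=1
Majority → A

A


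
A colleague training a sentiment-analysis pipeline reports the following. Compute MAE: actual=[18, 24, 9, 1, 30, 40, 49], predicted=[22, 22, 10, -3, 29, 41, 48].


Absolute errors: |18-22|=4, |24-22|=2, |9-10|=1, |1+ 3|=4, |30-29|=1, |40-41|=1, |49-48|=1
Sum = 14
MAE = 14/7 = 2

2


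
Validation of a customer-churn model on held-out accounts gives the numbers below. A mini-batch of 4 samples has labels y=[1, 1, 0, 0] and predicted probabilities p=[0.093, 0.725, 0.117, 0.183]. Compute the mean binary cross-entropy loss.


L[0] = -ln(0.093) = 2.3752
L[1] = -ln(0.725) = 0.3216
L[2] = -ln(1-0.117) = -ln(0.883) = 0.1244
L[3] = -ln(1-0.183) = -ln(0.817) = 0.2021
mean = (2.3752 + 0.3216 + 0.1244 + 0.2021)/4 = 0.7558

0.7558


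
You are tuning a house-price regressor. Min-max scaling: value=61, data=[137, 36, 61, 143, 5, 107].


min=5, max=143
(61-5)/(143-5) = 56/138 = 0.4058

0.4058


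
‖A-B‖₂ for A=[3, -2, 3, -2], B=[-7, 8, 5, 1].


d = √((3+ 7)² + (-2-8)² + (3-5)² + (-2-1)²)
  = √(100 + 100 + 4 + 9)
  = √213 = 14.5945

14.5945


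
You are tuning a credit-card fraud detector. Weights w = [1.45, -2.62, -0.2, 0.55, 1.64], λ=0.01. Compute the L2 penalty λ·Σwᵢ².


‖w‖₂² = (1.45)² + (-2.62)² + (-0.2)² + (0.55)² + (1.64)²
     = 2.1025 + 6.8644 + 0.04 + 0.3025 + 2.6896
     = 11.999
λ·‖w‖₂² = 0.01·11.999 = 0.11999

0.11999


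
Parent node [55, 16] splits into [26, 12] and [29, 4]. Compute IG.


Parent = [55, 16], H_parent = 0.7698
H_left = 0.8997 (n=38), H_right = 0.5328 (n=33)
H_children = (38/71)·0.8997 + (33/71)·0.5328 = 0.7292
IG = 0.7698 - 0.7292 = 0.0406

0.0406


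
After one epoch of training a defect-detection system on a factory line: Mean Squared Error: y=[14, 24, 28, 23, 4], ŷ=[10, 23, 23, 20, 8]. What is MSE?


Squared errors: (14-10)²=16, (24-23)²=1, (28-23)²=25, (23-20)²=9, (4-8)²=16
Sum = 67
MSE = 67/5 = 67/5

67/5


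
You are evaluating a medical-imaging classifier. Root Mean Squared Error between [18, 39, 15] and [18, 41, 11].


MSE = 20/3 = 6.6667
RMSE = √(20/3) = 2.582

2.582


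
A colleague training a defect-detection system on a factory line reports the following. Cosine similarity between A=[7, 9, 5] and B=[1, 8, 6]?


A·B = 7·1 + 9·8 + 5·6 = 109
‖A‖ = √155 = 12.4499, ‖B‖ = √101 = 10.0499
cos = 109/(√155·√101) = 109/√15655 = 0.8712

0.8712


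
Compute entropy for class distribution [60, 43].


Probabilities: [60/103, 43/103] ≈ [0.5825, 0.4175]
H = -((60/103)·log₂(60/103) + (43/103)·log₂(43/103))
  = 0.9803 bits

0.9803 bits


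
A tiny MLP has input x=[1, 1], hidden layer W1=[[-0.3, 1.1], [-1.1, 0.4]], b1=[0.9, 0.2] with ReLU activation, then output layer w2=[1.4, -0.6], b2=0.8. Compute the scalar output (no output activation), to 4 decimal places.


z1[0] = (-0.3)·(1) + (1.1)·(1) + 0.9 = 1.7
z1[1] = (-1.1)·(1) + (0.4)·(1) + 0.2 = -0.5
h = ReLU(z1) = [1.7, 0.0]
output = (1.4)·(1.7) + (-0.6)·(0.0) + 0.8 = 3.18

3.18


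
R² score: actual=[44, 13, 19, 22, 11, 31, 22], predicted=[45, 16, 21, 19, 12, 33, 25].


ȳ = 23.1429
SS_res = Σ(y-ŷ)² = 37
SS_tot = Σ(y-ȳ)² = 766.86
R² = 1 - SS_res/SS_tot = 1 - 0.0482 = 0.9518

0.9518


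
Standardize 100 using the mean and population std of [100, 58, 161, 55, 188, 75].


μ = 106.1667, σ = 51.0732
z = (100 - 106.1667)/51.0732 = -0.1207

-0.1207


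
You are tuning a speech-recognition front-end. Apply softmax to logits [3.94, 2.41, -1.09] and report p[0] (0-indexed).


Exponentials: e^3.94=51.4186, e^2.41=11.134, e^-1.09=0.3362
Sum = 62.8888
Softmax = [0.8176, 0.177, 0.0053]
p[0] = 51.4186/62.8888 = 0.8176

0.8176


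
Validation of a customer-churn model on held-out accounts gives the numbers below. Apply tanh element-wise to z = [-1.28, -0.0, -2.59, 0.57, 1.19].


tanh(-1.28) = -0.8565
tanh(-0.0) = -0.0
tanh(-2.59) = -0.9888
tanh(0.57) = 0.5154
tanh(1.19) = 0.8306
result = [-0.8565, -0.0, -0.9888, 0.5154, 0.8306]

[-0.8565, -0.0, -0.9888, 0.5154, 0.8306]


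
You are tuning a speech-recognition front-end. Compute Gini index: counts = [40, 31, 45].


Probabilities: [40/116, 31/116, 45/116] ≈ [0.3448, 0.2672, 0.3879]
Σpᵢ² = (1600 + 961 + 2025)/116² = 4586/13456
Gini = 1 - Σpᵢ² = 1 - 4586/13456 = 0.6592

0.6592


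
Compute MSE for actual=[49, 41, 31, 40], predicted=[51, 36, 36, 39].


Squared errors: (49-51)²=4, (41-36)²=25, (31-36)²=25, (40-39)²=1
Sum = 55
MSE = 55/4 = 55/4

55/4


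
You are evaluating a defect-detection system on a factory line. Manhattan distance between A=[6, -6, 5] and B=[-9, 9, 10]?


d = |6+ 9| + |-6-9| + |5-10|
  = 15 + 15 + 5
  = 35

35


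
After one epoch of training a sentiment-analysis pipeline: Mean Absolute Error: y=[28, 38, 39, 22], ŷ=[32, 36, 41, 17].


Absolute errors: |28-32|=4, |38-36|=2, |39-41|=2, |22-17|=5
Sum = 13
MAE = 13/4 = 13/4

13/4


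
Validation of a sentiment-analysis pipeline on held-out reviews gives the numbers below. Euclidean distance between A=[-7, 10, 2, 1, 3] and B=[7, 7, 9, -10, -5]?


d = √((-7-7)² + (10-7)² + (2-9)² + (1+ 10)² + (3+ 5)²)
  = √(196 + 9 + 49 + 121 + 64)
  = √439 = 20.9523

20.9523


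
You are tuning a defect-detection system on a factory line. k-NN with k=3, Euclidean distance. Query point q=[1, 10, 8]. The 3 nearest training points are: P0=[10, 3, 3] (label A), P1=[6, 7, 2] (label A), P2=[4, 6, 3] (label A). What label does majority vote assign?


d(q,P0) = 12.4499  (label A)
d(q,P1) = 8.3666  (label A)
d(q,P2) = 7.0711  (label A)
Votes: A=3, B=0
Majority → A

A


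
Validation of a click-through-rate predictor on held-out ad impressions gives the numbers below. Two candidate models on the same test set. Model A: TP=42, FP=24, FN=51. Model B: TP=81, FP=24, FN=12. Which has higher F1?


Model A: P=42/66=0.6364, R=42/93=0.4516, F1=2PR/(P+R)=2TP/(2TP+FP+FN)=84/159=0.5283
Model B: P=81/105=0.7714, R=81/93=0.871, F1=2PR/(P+R)=2TP/(2TP+FP+FN)=162/198=0.8182
0.5283 < 0.8182 → Model B

Model B


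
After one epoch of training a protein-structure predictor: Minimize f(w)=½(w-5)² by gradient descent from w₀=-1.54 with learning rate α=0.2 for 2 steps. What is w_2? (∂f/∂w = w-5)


step 1: grad = -1.54-5 = -6.54; w = -1.54 - 0.2·(-6.54) = -0.232
step 2: grad = -0.232-5 = -5.232; w = -0.232 - 0.2·(-5.232) = 0.8144

0.8144


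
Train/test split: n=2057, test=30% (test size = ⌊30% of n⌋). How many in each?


Test = ⌊2057·30/100⌋ = 617
Train = 2057 - 617 = 1440

Train: 1440, Test: 617


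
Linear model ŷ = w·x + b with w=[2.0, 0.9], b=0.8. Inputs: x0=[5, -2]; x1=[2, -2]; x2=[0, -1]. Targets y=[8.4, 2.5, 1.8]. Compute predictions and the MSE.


ŷ0 = (2.0)·(5) + (0.9)·(-2) + 0.8 = 9.0
ŷ1 = (2.0)·(2) + (0.9)·(-2) + 0.8 = 3.0
ŷ2 = (2.0)·(0) + (0.9)·(-1) + 0.8 = -0.1
errors² = [0.36, 0.25, 3.61]
MSE = 4.2200/3 = 1.4067

1.4067


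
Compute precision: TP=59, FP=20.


Precision = TP/(TP+FP)
= 59/(59+20)
= 59/79 = 74.68%

74.68%


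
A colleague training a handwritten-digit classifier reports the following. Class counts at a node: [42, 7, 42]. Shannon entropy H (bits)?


Probabilities: [42/91, 7/91, 42/91] ≈ [0.4615, 0.0769, 0.4615]
H = -((42/91)·log₂(42/91) + (7/91)·log₂(7/91) + (42/91)·log₂(42/91))
  = 1.3143 bits

1.3143 bits


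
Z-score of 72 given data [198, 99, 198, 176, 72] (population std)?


μ = 148.6, σ = 52.8379
z = (72 - 148.6)/52.8379 = -1.4497

-1.4497


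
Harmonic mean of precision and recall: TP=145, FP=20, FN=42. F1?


Precision = 145/165 = 0.8788
Recall = 145/187 = 0.7754
F1 = 2·P·R/(P+R) = 2·TP/(2·TP+FP+FN) = 290/(290+20+42) = 290/352 = 0.8239

0.8239


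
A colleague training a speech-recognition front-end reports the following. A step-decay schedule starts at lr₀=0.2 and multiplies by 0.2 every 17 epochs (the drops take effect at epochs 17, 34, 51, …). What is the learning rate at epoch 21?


n_drops = ⌊21/17⌋ = 1
lr = 0.2·0.2^1 = 0.2·0.2 = 0.04

0.04


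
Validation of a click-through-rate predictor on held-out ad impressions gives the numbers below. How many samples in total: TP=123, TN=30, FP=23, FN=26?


Total = TP + TN + FP + FN
= 123 + 30 + 23 + 26
= 202
(Predicted positive: 146, predicted negative: 56)

202


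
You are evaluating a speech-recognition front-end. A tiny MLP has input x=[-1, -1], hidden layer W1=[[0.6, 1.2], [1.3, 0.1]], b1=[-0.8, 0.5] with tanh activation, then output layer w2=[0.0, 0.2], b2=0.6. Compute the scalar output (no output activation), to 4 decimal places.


z1[0] = (0.6)·(-1) + (1.2)·(-1) - 0.8 = -2.6
z1[1] = (1.3)·(-1) + (0.1)·(-1) + 0.5 = -0.9
h = tanh(z1) = [-0.989, -0.7163]
output = (0.0)·(-0.989) + (0.2)·(-0.7163) + 0.6 = 0.4567

0.4567


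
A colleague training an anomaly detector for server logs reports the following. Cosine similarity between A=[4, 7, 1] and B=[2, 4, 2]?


A·B = 4·2 + 7·4 + 1·2 = 38
‖A‖ = √66 = 8.124, ‖B‖ = √24 = 4.899
cos = 38/(√66·√24) = 38/√1584 = 0.9548

0.9548


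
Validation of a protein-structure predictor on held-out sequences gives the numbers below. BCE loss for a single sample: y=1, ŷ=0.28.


BCE = -[y·ln(p) + (1-y)·ln(1-p)]
= -1·ln(0.28) - 0
= -ln(0.28) = 1.273

1.273


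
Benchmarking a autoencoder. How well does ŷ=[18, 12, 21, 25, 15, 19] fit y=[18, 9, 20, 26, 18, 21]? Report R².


ȳ = 18.6667
SS_res = Σ(y-ŷ)² = 24
SS_tot = Σ(y-ȳ)² = 155.33
R² = 1 - SS_res/SS_tot = 1 - 0.1545 = 0.8455

0.8455


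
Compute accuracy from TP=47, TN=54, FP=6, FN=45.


Accuracy = (TP+TN)/(TP+TN+FP+FN)
= (47+54)/(152)
= 101/152 = 66.45%

66.45%


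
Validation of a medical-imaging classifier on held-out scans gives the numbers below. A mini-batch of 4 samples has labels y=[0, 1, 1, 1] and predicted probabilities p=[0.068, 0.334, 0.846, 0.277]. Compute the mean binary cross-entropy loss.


L[0] = -ln(1-0.068) = -ln(0.932) = 0.0704
L[1] = -ln(0.334) = 1.0966
L[2] = -ln(0.846) = 0.1672
L[3] = -ln(0.277) = 1.2837
mean = (0.0704 + 1.0966 + 0.1672 + 1.2837)/4 = 0.6545

0.6545


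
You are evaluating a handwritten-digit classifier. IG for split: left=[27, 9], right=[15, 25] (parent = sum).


Parent = [42, 34], H_parent = 0.992
H_left = 0.8113 (n=36), H_right = 0.9544 (n=40)
H_children = (36/76)·0.8113 + (40/76)·0.9544 = 0.8866
IG = 0.992 - 0.8866 = 0.1054

0.1054


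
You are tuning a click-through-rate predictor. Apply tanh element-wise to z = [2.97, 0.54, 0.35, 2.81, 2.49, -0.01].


tanh(2.97) = 0.9947
tanh(0.54) = 0.493
tanh(0.35) = 0.3364
tanh(2.81) = 0.9928
tanh(2.49) = 0.9863
tanh(-0.01) = -0.01
result = [0.9947, 0.493, 0.3364, 0.9928, 0.9863, -0.01]

[0.9947, 0.493, 0.3364, 0.9928, 0.9863, -0.01]


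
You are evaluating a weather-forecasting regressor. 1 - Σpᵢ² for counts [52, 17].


Probabilities: [52/69, 17/69] ≈ [0.7536, 0.2464]
Σpᵢ² = (2704 + 289)/69² = 2993/4761
Gini = 1 - Σpᵢ² = 1 - 2993/4761 = 0.3714

0.3714


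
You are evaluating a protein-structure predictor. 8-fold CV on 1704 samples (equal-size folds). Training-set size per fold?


Fold size = 1704/8 = 213
Training per fold = 1704 - 213 = 1491

1491


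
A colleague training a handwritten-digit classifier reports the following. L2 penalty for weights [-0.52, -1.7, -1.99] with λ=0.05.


‖w‖₂² = (-0.52)² + (-1.7)² + (-1.99)²
     = 0.2704 + 2.89 + 3.9601
     = 7.1205
λ·‖w‖₂² = 0.05·7.1205 = 0.356025

0.356025


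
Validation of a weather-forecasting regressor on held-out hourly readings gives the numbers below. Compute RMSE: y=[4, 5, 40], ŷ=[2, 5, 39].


MSE = 5/3 = 1.6667
RMSE = √(5/3) = 1.291

1.291


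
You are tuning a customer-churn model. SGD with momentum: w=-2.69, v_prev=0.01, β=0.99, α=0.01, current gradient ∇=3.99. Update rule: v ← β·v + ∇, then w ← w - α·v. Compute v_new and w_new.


v_new = 0.99·0.01 + 3.99 = 0.0099 + 3.99 = 3.9999
w_new = -2.69 - 0.01·3.9999 = -2.69 - 0.039999 = -2.729999

v_new=3.9999, w_new=-2.729999


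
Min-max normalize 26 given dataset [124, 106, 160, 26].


min=26, max=160
(26-26)/(160-26) = 0/134 = 0.0

0.0


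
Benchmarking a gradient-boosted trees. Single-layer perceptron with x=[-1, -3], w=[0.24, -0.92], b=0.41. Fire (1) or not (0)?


z = (-1)·(0.24) + (-3)·(-0.92) + 0.41
  = 2.93
step(z) = 1 (z≥0)

1


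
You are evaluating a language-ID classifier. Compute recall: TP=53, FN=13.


Recall = TP/(TP+FN)
= 53/(53+13)
= 53/66 = 80.3%

80.3%


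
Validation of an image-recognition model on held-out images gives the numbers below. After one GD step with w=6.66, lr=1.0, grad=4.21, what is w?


w_new = w - α·∇
= 6.66 - 1.0·4.21
= 6.66 - 4.21
= 2.45

2.45


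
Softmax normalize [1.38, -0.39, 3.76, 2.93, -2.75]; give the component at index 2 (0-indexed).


Exponentials: e^1.38=3.9749, e^-0.39=0.6771, e^3.76=42.9484, e^2.93=18.7276, e^-2.75=0.0639
Sum = 66.3919
Softmax = [0.0599, 0.0102, 0.6469, 0.2821, 0.001]
p[2] = 42.9484/66.3919 = 0.6469

0.6469


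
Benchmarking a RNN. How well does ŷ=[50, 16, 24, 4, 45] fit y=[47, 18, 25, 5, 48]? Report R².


ȳ = 28.6
SS_res = Σ(y-ŷ)² = 24
SS_tot = Σ(y-ȳ)² = 1397.2
R² = 1 - SS_res/SS_tot = 1 - 0.0172 = 0.9828

0.9828


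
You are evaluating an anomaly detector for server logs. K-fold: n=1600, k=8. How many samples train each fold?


Fold size = 1600/8 = 200
Training per fold = 1600 - 200 = 1400

1400


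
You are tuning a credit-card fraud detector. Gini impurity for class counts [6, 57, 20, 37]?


Probabilities: [6/120, 57/120, 20/120, 37/120] ≈ [0.05, 0.475, 0.1667, 0.3083]
Σpᵢ² = (36 + 3249 + 400 + 1369)/120² = 5054/14400
Gini = 1 - Σpᵢ² = 1 - 5054/14400 = 0.649

0.649


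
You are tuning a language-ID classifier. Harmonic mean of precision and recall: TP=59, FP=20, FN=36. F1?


Precision = 59/79 = 0.7468
Recall = 59/95 = 0.6211
F1 = 2·P·R/(P+R) = 2·TP/(2·TP+FP+FN) = 118/(118+20+36) = 118/174 = 0.6782

0.6782


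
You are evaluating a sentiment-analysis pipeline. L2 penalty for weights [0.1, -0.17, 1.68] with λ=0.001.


‖w‖₂² = (0.1)² + (-0.17)² + (1.68)²
     = 0.01 + 0.0289 + 2.8224
     = 2.8613
λ·‖w‖₂² = 0.001·2.8613 = 0.002861

0.002861


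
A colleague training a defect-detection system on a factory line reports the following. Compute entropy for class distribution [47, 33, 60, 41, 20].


Probabilities: [47/201, 33/201, 60/201, 41/201, 20/201] ≈ [0.2338, 0.1642, 0.2985, 0.204, 0.0995]
H = -((47/201)·log₂(47/201) + (33/201)·log₂(33/201) + (60/201)·log₂(60/201) + (41/201)·log₂(41/201) + (20/201)·log₂(20/201))
  = 2.2379 bits

2.2379 bits


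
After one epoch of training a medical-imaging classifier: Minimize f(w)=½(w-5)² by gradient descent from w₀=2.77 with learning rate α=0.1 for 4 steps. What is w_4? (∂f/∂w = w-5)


step 1: grad = 2.77-5 = -2.23; w = 2.77 - 0.1·(-2.23) = 2.993
step 2: grad = 2.993-5 = -2.007; w = 2.993 - 0.1·(-2.007) = 3.1937
step 3: grad = 3.1937-5 = -1.8063; w = 3.1937 - 0.1·(-1.8063) = 3.37433
step 4: grad = 3.37433-5 = -1.62567; w = 3.37433 - 0.1·(-1.62567) = 3.536897

3.536897


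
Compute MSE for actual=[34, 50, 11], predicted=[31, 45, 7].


Squared errors: (34-31)²=9, (50-45)²=25, (11-7)²=16
Sum = 50
MSE = 50/3 = 50/3

50/3


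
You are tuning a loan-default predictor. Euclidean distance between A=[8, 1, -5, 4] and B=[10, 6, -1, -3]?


d = √((8-10)² + (1-6)² + (-5+ 1)² + (4+ 3)²)
  = √(4 + 25 + 16 + 49)
  = √94 = 9.6954

9.6954


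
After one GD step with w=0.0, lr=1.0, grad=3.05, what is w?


w_new = w - α·∇
= 0.0 - 1.0·3.05
= 0.0 - 3.05
= -3.05

-3.05


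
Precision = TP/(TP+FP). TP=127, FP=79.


Precision = TP/(TP+FP)
= 127/(127+79)
= 127/206 = 61.65%

61.65%


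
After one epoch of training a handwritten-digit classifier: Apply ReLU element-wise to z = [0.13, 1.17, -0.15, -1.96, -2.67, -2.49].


ReLU(0.13) = max(0, 0.13) = 0.13
ReLU(1.17) = max(0, 1.17) = 1.17
ReLU(-0.15) = max(0, -0.15) = 0.0
ReLU(-1.96) = max(0, -1.96) = 0.0
ReLU(-2.67) = max(0, -2.67) = 0.0
ReLU(-2.49) = max(0, -2.49) = 0.0
result = [0.13, 1.17, 0.0, 0.0, 0.0, 0.0]

[0.13, 1.17, 0.0, 0.0, 0.0, 0.0]


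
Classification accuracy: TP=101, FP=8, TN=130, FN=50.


Accuracy = (TP+TN)/(TP+TN+FP+FN)
= (101+130)/(289)
= 231/289 = 79.93%

79.93%


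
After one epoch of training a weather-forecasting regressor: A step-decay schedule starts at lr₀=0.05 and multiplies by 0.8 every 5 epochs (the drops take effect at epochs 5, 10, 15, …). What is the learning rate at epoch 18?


n_drops = ⌊18/5⌋ = 3
lr = 0.05·0.8^3 = 0.05·0.512 = 0.0256

0.0256


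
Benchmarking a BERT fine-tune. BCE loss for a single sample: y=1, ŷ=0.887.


BCE = -[y·ln(p) + (1-y)·ln(1-p)]
= -1·ln(0.887) - 0
= -ln(0.887) = 0.1199

0.1199


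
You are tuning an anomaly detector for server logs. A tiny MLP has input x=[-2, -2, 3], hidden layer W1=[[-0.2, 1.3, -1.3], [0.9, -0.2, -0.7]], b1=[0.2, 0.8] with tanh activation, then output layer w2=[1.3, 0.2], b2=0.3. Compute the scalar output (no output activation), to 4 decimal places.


z1[0] = (-0.2)·(-2) + (1.3)·(-2) + (-1.3)·(3) + 0.2 = -5.9
z1[1] = (0.9)·(-2) + (-0.2)·(-2) + (-0.7)·(3) + 0.8 = -2.7
h = tanh(z1) = [-1.0, -0.991]
output = (1.3)·(-1.0) + (0.2)·(-0.991) + 0.3 = -1.1982

-1.1982


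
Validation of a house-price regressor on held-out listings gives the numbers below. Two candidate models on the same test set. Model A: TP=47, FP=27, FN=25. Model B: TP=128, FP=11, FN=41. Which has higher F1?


Model A: P=47/74=0.6351, R=47/72=0.6528, F1=2PR/(P+R)=2TP/(2TP+FP+FN)=94/146=0.6438
Model B: P=128/139=0.9209, R=128/169=0.7574, F1=2PR/(P+R)=2TP/(2TP+FP+FN)=256/308=0.8312
0.6438 < 0.8312 → Model B

Model B


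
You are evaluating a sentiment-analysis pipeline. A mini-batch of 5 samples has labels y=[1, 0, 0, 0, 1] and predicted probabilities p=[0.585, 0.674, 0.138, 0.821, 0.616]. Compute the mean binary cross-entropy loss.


L[0] = -ln(0.585) = 0.5361
L[1] = -ln(1-0.674) = -ln(0.326) = 1.1209
L[2] = -ln(1-0.138) = -ln(0.862) = 0.1485
L[3] = -ln(1-0.821) = -ln(0.179) = 1.7204
L[4] = -ln(0.616) = 0.4845
mean = (0.5361 + 1.1209 + 0.1485 + 1.7204 + 0.4845)/5 = 0.8021

0.8021


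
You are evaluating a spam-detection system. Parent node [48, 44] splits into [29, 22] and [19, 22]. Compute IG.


Parent = [48, 44], H_parent = 0.9986
H_left = 0.9864 (n=51), H_right = 0.9961 (n=41)
H_children = (51/92)·0.9864 + (41/92)·0.9961 = 0.9907
IG = 0.9986 - 0.9907 = 0.0079

0.0079


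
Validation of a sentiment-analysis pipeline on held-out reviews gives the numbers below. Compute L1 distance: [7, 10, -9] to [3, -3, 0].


d = |7-3| + |10+ 3| + |-9-0|
  = 4 + 13 + 9
  = 26

26


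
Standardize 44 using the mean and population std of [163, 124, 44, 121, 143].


μ = 119, σ = 40.4129
z = (44 - 119)/40.4129 = -1.8558

-1.8558


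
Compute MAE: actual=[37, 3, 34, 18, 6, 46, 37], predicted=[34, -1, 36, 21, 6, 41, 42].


Absolute errors: |37-34|=3, |3+ 1|=4, |34-36|=2, |18-21|=3, |6-6|=0, |46-41|=5, |37-42|=5
Sum = 22
MAE = 22/7 = 22/7

22/7


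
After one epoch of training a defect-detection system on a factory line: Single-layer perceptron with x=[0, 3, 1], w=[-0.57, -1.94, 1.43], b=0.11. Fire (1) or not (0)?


z = (0)·(-0.57) + (3)·(-1.94) + (1)·(1.43) + 0.11
  = -4.28
step(z) = 0 (z<0)

0


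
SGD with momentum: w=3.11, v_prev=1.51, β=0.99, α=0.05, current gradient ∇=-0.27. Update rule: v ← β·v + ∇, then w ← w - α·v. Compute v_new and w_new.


v_new = 0.99·1.51 - 0.27 = 1.4949 - 0.27 = 1.2249
w_new = 3.11 - 0.05·1.2249 = 3.11 - 0.061245 = 3.048755

v_new=1.2249, w_new=3.048755


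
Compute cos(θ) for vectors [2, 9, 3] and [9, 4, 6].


A·B = 2·9 + 9·4 + 3·6 = 72
‖A‖ = √94 = 9.6954, ‖B‖ = √133 = 11.5326
cos = 72/(√94·√133) = 72/√12502 = 0.6439

0.6439


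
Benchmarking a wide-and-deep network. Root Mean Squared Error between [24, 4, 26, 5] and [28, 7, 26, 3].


MSE = 29/4 = 7.25
RMSE = √(29/4) = 2.6926

2.6926


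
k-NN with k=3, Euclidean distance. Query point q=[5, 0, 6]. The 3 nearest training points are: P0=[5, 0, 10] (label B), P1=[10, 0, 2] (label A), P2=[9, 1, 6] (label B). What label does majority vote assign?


d(q,P0) = 4.0  (label B)
d(q,P1) = 6.4031  (label A)
d(q,P2) = 4.1231  (label B)
Votes: A=1, B=2
Majority → B

B


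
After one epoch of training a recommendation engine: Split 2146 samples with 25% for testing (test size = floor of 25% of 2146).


Test = ⌊2146·25/100⌋ = 536
Train = 2146 - 536 = 1610

Train: 1610, Test: 536


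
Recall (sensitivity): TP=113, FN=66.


Recall = TP/(TP+FN)
= 113/(113+66)
= 113/179 = 63.13%

63.13%


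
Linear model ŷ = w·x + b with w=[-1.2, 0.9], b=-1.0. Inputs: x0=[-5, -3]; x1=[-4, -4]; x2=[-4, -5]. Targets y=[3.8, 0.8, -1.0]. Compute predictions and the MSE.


ŷ0 = (-1.2)·(-5) + (0.9)·(-3) - 1.0 = 2.3
ŷ1 = (-1.2)·(-4) + (0.9)·(-4) - 1.0 = 0.2
ŷ2 = (-1.2)·(-4) + (0.9)·(-5) - 1.0 = -0.7
errors² = [2.25, 0.36, 0.09]
MSE = 2.7000/3 = 0.9

0.9


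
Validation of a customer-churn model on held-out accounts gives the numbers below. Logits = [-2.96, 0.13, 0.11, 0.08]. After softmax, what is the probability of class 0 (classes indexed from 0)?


Exponentials: e^-2.96=0.0518, e^0.13=1.1388, e^0.11=1.1163, e^0.08=1.0833
Sum = 3.3902
Softmax = [0.0153, 0.3359, 0.3293, 0.3195]
p[0] = 0.0518/3.3902 = 0.0153

0.0153


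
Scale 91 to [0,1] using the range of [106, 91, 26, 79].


min=26, max=106
(91-26)/(106-26) = 65/80 = 0.8125

0.8125


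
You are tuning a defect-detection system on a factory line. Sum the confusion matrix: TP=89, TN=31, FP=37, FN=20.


Total = TP + TN + FP + FN
= 89 + 31 + 37 + 20
= 177
(Predicted positive: 126, predicted negative: 51)

177


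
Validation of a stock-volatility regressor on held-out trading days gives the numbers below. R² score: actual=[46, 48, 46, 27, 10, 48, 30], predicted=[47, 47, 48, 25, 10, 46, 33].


ȳ = 36.4286
SS_res = Σ(y-ŷ)² = 23
SS_tot = Σ(y-ȳ)² = 1279.71
R² = 1 - SS_res/SS_tot = 1 - 0.018 = 0.982

0.982


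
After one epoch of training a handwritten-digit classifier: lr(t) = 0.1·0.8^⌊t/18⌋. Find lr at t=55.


n_drops = ⌊55/18⌋ = 3
lr = 0.1·0.8^3 = 0.1·0.512 = 0.0512

0.0512


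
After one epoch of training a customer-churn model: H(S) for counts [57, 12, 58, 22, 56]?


Probabilities: [57/205, 12/205, 58/205, 22/205, 56/205] ≈ [0.278, 0.0585, 0.2829, 0.1073, 0.2732]
H = -((57/205)·log₂(57/205) + (12/205)·log₂(12/205) + (58/205)·log₂(58/205) + (22/205)·log₂(22/205) + (56/205)·log₂(56/205))
  = 2.1254 bits

2.1254 bits


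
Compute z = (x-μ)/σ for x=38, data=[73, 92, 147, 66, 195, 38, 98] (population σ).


μ = 101.2857, σ = 49.3087
z = (38 - 101.2857)/49.3087 = -1.2835

-1.2835


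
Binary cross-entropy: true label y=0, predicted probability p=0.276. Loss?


BCE = -[y·ln(p) + (1-y)·ln(1-p)]
= -0 - 1·ln(1-0.276)
= -ln(0.724) = 0.323

0.323


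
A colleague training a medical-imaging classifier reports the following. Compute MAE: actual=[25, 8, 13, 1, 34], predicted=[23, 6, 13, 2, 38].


Absolute errors: |25-23|=2, |8-6|=2, |13-13|=0, |1-2|=1, |34-38|=4
Sum = 9
MAE = 9/5 = 9/5

9/5


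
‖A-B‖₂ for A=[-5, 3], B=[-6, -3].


d = √((-5+ 6)² + (3+ 3)²)
  = √(1 + 36)
  = √37 = 6.0828

6.0828


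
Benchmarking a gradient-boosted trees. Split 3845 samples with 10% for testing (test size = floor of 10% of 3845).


Test = ⌊3845·10/100⌋ = 384
Train = 3845 - 384 = 3461

Train: 3461, Test: 384


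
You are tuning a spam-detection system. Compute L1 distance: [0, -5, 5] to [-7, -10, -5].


d = |0+ 7| + |-5+ 10| + |5+ 5|
  = 7 + 5 + 10
  = 22

22


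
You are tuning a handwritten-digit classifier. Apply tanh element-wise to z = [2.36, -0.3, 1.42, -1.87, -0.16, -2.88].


tanh(2.36) = 0.9823
tanh(-0.3) = -0.2913
tanh(1.42) = 0.8896
tanh(-1.87) = -0.9536
tanh(-0.16) = -0.1586
tanh(-2.88) = -0.9937
result = [0.9823, -0.2913, 0.8896, -0.9536, -0.1586, -0.9937]

[0.9823, -0.2913, 0.8896, -0.9536, -0.1586, -0.9937]
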